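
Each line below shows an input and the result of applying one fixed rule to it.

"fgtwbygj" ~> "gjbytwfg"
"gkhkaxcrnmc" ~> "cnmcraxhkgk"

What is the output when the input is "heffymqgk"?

The pattern: swap each adjacent pair of characters (1↔2, 3↔4, ...), then reverse the string.
Applying that to "heffymqgk" gives "kqgymffhe".
(Check on "fgtwbygj": → "gfwtybjg" → "gjbytwfg" ✓)

kqgymffhe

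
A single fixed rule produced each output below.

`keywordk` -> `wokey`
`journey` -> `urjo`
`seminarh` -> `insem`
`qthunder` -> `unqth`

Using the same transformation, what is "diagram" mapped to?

The transformation: delete the last 3 characters, then move the last 2 characters to the front (rotate right by 2).
Applying both steps to "diagram": "diag", then "agdi".

agdi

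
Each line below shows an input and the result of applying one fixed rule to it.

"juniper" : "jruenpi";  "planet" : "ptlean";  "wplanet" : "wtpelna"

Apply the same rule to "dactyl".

dlayct

In each case the input is transformed by: take characters alternately from the front and the back (1st, last, 2nd, 2nd-last, ...).
"dactyl" → "dlayct".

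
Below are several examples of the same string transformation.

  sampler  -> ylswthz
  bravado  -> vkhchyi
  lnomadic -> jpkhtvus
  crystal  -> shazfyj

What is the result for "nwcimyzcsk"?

rzjgftpjdu

In each case the input is transformed by: shift every letter 7 places forward in the alphabet (wrapping around), then reverse the string.
"nwcimyzcsk" → "rzjgftpjdu".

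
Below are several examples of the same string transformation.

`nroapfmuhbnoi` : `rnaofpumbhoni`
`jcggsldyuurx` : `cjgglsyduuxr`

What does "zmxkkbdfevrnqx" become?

What's happening: swap each adjacent pair of characters (1↔2, 3↔4, ...).
"zmxkkbdfevrnqx" → "mzkxbkfdvenrxq".

mzkxbkfdvenrxq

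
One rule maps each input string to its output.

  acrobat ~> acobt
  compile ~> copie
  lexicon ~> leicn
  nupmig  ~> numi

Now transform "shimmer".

shmmr

Rule — double every character, then keep one character in every 3, starting at position 1 (positions 1st, 4th, 7th, ...).
"shimmer" → "sshhiimmmmeerr" → "shmmr".
(Check on "compile": → "ccoommppiillee" → "copie" ✓)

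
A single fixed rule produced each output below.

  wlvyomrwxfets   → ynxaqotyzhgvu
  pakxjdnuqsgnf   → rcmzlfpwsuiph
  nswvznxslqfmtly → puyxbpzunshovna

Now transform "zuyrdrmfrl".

bwatftohtn

The pattern: shift every letter 2 places forward in the alphabet (wrapping around).
On "zuyrdrmfrl" that produces "bwatftohtn".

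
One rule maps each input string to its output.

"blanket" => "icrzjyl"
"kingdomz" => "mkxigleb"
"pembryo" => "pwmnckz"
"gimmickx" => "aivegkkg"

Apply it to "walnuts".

srquyjl

The transformation: move the last 3 characters to the front (rotate right by 3), then shift every letter 2 places backward in the alphabet (wrapping around).
Applying that to "walnuts" gives "srquyjl".
(Check on "kingdomz": → "omzkingd" → "mkxigleb" ✓)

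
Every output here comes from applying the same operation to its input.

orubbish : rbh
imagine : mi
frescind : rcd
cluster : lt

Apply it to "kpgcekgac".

The pattern: keep one character in every 3, starting at position 2 (positions 2nd, 5th, 8th, ...).
Applying that to "kpgcekgac" gives "pea".

pea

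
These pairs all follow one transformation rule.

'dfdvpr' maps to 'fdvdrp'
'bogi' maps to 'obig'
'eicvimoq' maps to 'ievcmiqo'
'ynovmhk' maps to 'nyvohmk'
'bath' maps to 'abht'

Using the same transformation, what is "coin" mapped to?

ocni

The rule is to swap each adjacent pair of characters (1↔2, 3↔4, ...).
"coin" → "ocni".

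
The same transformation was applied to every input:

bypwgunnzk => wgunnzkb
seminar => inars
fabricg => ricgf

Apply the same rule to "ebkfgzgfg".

The pattern: move the first 3 characters to the end (rotate left by 3), then delete the last 2 characters.
So "ebkfgzgfg" becomes "fgzgfge".

fgzgfge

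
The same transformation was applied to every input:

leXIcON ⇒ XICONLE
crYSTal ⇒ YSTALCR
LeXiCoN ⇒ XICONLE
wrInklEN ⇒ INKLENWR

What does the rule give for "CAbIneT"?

Looking at the pairs, the operation is to move the first 2 characters to the end (rotate left by 2), then convert every letter to uppercase.
Working it through for "CAbIneT": intermediate "bIneTCA", final "BINETCA".

BINETCA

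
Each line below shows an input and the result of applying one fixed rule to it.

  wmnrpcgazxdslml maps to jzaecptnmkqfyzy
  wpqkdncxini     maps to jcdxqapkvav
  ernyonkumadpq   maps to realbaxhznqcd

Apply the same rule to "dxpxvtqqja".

qkckigddwn

Looking at the pairs, the operation is to shift every letter 13 places forward in the alphabet (wrapping around) — i.e. ROT13.
On "dxpxvtqqja" that produces "qkckigddwn".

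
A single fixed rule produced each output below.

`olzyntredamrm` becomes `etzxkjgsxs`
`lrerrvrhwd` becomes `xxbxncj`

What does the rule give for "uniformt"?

Rule — shift every letter 6 places forward in the alphabet (wrapping around), then delete the first 3 characters.
For "uniformt", step one produces "atoluxsz"; step two turns that into "luxsz".
(Check on "olzyntredamrm": → "urfetzxkjgsxs" → "etzxkjgsxs" ✓)

luxsz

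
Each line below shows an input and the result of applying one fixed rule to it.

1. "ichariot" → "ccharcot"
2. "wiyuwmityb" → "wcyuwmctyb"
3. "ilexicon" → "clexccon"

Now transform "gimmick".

Rule — replace every "i" with "c".
Applying that to "gimmick" gives "gcmmcck".

gcmmcck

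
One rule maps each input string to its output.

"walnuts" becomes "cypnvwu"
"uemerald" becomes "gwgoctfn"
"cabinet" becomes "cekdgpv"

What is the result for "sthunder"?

In each case the input is transformed by: swap each adjacent pair of characters (1↔2, 3↔4, ...), then shift every letter 2 places forward in the alphabet (wrapping around).
For "sthunder", step one produces "tsuhdnre"; step two turns that into "vuwjfptg".
(Check on "uemerald": → "euemardl" → "gwgoctfn" ✓)

vuwjfptg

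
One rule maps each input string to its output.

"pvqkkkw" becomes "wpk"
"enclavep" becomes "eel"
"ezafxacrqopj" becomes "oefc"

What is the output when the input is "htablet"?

thb

The rule is to keep one character in every 3, starting at position 1 (positions 1st, 4th, 7th, ...), then move the last character to the front.
Starting from "htablet": after the first operation, "hbt"; after the second, "thb".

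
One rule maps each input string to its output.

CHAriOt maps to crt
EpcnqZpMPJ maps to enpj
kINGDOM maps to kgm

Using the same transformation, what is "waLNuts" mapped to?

wns

The rule is to keep one character in every 3, starting at position 1 (positions 1st, 4th, 7th, ...), then convert every letter to lowercase.
"waLNuts" → "wns".
(Check on "CHAriOt": → "Crt" → "crt" ✓)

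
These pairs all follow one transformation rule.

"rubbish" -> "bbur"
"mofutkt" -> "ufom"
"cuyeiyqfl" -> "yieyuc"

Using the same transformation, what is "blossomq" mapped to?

ssolb

The pattern: reverse the string, then delete the first 3 characters.
Working it through for "blossomq": intermediate "qmossolb", final "ssolb".
(Check on "rubbish": → "hsibbur" → "bbur" ✓)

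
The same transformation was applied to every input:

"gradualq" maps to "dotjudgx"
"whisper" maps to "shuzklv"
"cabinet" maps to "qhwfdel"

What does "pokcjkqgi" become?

What's happening: move the last 3 characters to the front (rotate right by 3), then shift every letter 3 places forward in the alphabet (wrapping around).
On "pokcjkqgi": the first step gives "qgipokcjk", and the second then gives "tjlsrnfmn".

tjlsrnfmn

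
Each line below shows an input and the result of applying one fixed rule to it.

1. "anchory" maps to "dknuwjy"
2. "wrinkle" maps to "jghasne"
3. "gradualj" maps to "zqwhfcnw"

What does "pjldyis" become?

zueolfh

Each output is the input with this applied: move the first 3 characters to the end (rotate left by 3), then shift every letter 4 places backward in the alphabet (wrapping around).
Applying both steps to "pjldyis": "dyispjl", then "zueolfh".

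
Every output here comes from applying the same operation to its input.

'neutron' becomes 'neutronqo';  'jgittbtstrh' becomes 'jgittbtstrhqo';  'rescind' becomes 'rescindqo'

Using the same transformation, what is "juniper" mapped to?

Looking at the pairs, the operation is to append "qo".
On "juniper" that produces "juniperqo".

juniperqo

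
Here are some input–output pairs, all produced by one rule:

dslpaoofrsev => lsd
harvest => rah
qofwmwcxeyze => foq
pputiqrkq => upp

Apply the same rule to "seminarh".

mes

The rule is to reverse the string, then keep only the last 3 characters.
Applying both steps to "seminarh": "hranimes", then "mes".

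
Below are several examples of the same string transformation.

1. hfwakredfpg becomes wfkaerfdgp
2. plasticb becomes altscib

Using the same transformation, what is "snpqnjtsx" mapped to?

The pattern: delete the first character, then swap each adjacent pair of characters (1↔2, 3↔4, ...).
On "snpqnjtsx": the first step gives "npqnjtsx", and the second then gives "pnnqtjxs".

pnnqtjxs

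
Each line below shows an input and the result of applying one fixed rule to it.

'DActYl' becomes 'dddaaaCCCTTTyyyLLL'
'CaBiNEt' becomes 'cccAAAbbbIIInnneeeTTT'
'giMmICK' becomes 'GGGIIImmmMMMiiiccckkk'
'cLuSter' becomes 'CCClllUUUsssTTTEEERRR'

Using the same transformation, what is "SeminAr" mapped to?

sssEEEMMMIIINNNaaaRRR

Looking at the pairs, the operation is to repeat every character 3 times, then flip the case of every letter.
Applying both steps to "SeminAr": "SSSeeemmmiiinnnAAArrr", then "sssEEEMMMIIINNNaaaRRR".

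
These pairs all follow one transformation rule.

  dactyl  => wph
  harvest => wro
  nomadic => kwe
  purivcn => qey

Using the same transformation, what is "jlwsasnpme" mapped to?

In each case the input is transformed by: keep every other character starting from the second (positions 2nd, 4th, 6th, ...), then shift every letter 4 places backward in the alphabet (wrapping around).
Starting from "jlwsasnpme": after the first operation, "lsspe"; after the second, "hoola".

hoola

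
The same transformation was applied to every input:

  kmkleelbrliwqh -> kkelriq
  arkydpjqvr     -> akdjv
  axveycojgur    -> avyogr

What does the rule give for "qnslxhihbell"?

The pattern: keep every other character starting from the first (positions 1st, 3rd, 5th, ...).
For "qnslxhihbell" the result is "qsxibl".

qsxibl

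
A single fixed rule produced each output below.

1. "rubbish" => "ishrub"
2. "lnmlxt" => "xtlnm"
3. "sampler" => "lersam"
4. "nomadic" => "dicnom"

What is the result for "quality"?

Each output is the input with this applied: move the first 3 characters to the end (rotate left by 3), then delete the first character.
For "quality", step one produces "lityqua"; step two turns that into "ityqua".

ityqua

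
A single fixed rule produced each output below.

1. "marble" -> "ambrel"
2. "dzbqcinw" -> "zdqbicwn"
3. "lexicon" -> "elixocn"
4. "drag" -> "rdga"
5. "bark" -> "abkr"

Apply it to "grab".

Looking at the pairs, the operation is to swap each adjacent pair of characters (1↔2, 3↔4, ...).
On "grab" that produces "rgba".

rgba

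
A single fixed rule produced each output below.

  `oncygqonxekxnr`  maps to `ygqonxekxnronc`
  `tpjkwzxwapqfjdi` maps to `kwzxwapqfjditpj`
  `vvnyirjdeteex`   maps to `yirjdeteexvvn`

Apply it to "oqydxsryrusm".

dxsryrusmoqy

Each output is the input with this applied: move the first 3 characters to the end (rotate left by 3).
For "oqydxsryrusm" the result is "dxsryrusmoqy".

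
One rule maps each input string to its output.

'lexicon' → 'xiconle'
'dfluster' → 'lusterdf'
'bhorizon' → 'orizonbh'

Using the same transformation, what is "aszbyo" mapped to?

What's happening: move the first 2 characters to the end (rotate left by 2).
For "aszbyo" the result is "zbyoas".

zbyoas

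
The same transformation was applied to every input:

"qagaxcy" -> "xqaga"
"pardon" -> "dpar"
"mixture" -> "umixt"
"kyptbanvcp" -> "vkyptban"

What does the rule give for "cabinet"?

The pattern: delete the last 2 characters, then move the last character to the front.
For "cabinet" the result is "ncabi".

ncabi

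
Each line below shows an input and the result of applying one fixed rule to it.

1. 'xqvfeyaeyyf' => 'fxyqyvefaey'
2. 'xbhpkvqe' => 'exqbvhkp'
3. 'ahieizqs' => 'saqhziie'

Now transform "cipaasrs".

scrispaa

In each case the input is transformed by: take characters alternately from the front and the back (1st, last, 2nd, 2nd-last, ...), then swap each adjacent pair of characters (1↔2, 3↔4, ...).
Doing the same to "cipaasrs": "scrispaa".
(Check on "xqvfeyaeyyf": → "xfqyvyfeeay" → "fxyqyvefaey" ✓)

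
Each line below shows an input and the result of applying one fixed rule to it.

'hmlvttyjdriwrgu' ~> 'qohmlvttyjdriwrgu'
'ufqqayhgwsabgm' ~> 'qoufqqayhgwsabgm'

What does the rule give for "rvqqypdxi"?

In each case the input is transformed by: prepend "qo".
Doing the same to "rvqqypdxi": "qorvqqypdxi".

qorvqqypdxi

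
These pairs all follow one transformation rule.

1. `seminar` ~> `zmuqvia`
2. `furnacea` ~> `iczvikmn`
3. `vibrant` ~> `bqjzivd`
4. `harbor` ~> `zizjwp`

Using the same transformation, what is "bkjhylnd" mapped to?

lsrpgtvj

The transformation: shift every letter 8 places forward in the alphabet (wrapping around), then swap the first and last characters.
For "bkjhylnd", step one produces "jsrpgtvl"; step two turns that into "lsrpgtvj".
(Check on "vibrant": → "dqjzivb" → "bqjzivd" ✓)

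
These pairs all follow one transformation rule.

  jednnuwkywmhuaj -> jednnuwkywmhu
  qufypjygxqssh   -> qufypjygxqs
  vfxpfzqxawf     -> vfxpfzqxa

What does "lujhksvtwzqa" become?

In each case the input is transformed by: delete the last 2 characters.
Doing the same to "lujhksvtwzqa": "lujhksvtwz".

lujhksvtwz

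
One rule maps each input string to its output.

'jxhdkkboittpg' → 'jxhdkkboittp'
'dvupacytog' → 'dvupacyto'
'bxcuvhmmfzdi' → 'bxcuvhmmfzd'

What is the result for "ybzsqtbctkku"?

ybzsqtbctkk

The transformation: delete the last character.
On "ybzsqtbctkku" that produces "ybzsqtbctkk".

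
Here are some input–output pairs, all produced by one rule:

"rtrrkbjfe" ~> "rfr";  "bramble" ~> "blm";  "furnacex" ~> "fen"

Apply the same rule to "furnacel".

The rule is to take characters alternately from the front and the back (1st, last, 2nd, 2nd-last, ...), then keep one character in every 3, starting at position 1 (positions 1st, 4th, 7th, ...).
Doing the same to "furnacel": "fen".
(Check on "rtrrkbjfe": → "retfrjrbk" → "rfr" ✓)

fen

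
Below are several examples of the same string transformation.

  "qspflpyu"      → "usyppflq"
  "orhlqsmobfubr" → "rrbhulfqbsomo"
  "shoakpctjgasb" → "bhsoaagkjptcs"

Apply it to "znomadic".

cniodmaz

In each case the input is transformed by: take characters alternately from the front and the back (1st, last, 2nd, 2nd-last, ...), then move the first character to the end.
Starting from "znomadic": after the first operation, "zcniodma"; after the second, "cniodmaz".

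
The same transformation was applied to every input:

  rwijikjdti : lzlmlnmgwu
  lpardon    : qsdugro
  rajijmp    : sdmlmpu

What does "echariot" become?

The rule is to swap the first and last characters, then shift every letter 3 places forward in the alphabet (wrapping around).
Working it through for "echariot": intermediate "tcharioe", final "wfkdulrh".

wfkdulrh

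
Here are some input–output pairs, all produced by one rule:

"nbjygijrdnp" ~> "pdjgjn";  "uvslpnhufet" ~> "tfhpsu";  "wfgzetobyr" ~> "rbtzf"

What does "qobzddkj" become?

jdzo

The pattern: reverse the string, then keep every other character starting from the first (positions 1st, 3rd, 5th, ...).
On "qobzddkj": the first step gives "jkddzboq", and the second then gives "jdzo".
(Check on "uvslpnhufet": → "tefuhnplsvu" → "tfhpsu" ✓)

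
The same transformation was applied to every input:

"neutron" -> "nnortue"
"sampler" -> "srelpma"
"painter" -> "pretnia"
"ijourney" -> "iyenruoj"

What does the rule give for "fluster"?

fretsul

In each case the input is transformed by: reverse the string, then move the last character to the front.
Starting from "fluster": after the first operation, "retsulf"; after the second, "fretsul".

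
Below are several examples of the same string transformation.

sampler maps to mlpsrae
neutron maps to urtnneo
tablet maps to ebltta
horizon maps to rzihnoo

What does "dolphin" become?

Rule — take characters alternately from the front and the back (1st, last, 2nd, 2nd-last, ...), then move the last 3 characters to the front (rotate right by 3).
Applying both steps to "dolphin": "dnoilhp", then "lhpdnoi".

lhpdnoi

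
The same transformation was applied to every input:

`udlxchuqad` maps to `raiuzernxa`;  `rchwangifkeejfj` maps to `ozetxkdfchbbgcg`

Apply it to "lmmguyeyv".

ijjdrvbvs

Looking at the pairs, the operation is to shift every letter 3 places backward in the alphabet (wrapping around).
So "lmmguyeyv" becomes "ijjdrvbvs".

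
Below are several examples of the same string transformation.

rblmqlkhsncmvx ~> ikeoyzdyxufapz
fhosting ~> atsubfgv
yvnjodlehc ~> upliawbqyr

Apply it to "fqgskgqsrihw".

The rule is to move the last 2 characters to the front (rotate right by 2), then shift every letter 13 places forward in the alphabet (wrapping around) — i.e. ROT13.
"fqgskgqsrihw" → "hwfqgskgqsri" → "ujsdtfxtdfev".
(Check on "rblmqlkhsncmvx": → "vxrblmqlkhsncm" → "ikeoyzdyxufapz" ✓)

ujsdtfxtdfev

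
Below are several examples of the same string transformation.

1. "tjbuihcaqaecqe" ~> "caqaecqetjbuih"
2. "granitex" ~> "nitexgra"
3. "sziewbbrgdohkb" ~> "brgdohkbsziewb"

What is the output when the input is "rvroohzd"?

oohzdrvr

The pattern: move the last character to the front, then swap the front and back halves of the string.
"rvroohzd" → "drvroohz" → "oohzdrvr".
(Check on "sziewbbrgdohkb": → "bsziewbbrgdohk" → "brgdohkbsziewb" ✓)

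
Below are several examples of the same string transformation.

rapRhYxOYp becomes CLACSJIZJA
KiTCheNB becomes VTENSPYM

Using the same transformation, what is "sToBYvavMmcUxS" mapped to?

DEZMJGLGXXNFID

The rule is to shift every letter 11 places forward in the alphabet (wrapping around), then convert every letter to uppercase.
On "sToBYvavMmcUxS": the first step gives "dEzMJglgXxnFiD", and the second then gives "DEZMJGLGXXNFID".
(Check on "rapRhYxOYp": → "claCsJiZJa" → "CLACSJIZJA" ✓)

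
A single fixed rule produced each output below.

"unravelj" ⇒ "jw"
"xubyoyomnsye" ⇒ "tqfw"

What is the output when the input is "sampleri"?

ew

The rule is to keep one character in every 3, starting at position 3 (positions 3rd, 6th, 9th, ...), then shift every letter 8 places backward in the alphabet (wrapping around).
Applying both steps to "sampleri": "me", then "ew".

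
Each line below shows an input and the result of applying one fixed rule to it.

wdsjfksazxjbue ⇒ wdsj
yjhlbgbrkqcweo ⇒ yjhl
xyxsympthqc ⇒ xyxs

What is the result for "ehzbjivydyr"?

What's happening: keep only the first 4 characters.
Applying that to "ehzbjivydyr" gives "ehzb".

ehzb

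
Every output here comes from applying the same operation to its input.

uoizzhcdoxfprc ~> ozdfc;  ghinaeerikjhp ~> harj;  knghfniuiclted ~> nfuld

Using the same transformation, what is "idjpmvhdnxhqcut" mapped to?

dmdhu

In each case the input is transformed by: keep one character in every 3, starting at position 2 (positions 2nd, 5th, 8th, ...).
For "idjpmvhdnxhqcut" the result is "dmdhu".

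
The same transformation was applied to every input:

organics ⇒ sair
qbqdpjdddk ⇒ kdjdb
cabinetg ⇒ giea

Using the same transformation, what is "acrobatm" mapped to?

moac

The pattern: keep every other character starting from the second (positions 2nd, 4th, 6th, ...), then swap the first and last characters.
On "acrobatm": the first step gives "coam", and the second then gives "moac".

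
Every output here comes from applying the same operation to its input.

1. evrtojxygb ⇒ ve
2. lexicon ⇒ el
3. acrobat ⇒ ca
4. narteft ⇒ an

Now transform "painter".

Each output is the input with this applied: swap each adjacent pair of characters (1↔2, 3↔4, ...), then keep only the first 2 characters.
Starting from "painter": after the first operation, "apnietr"; after the second, "ap".

ap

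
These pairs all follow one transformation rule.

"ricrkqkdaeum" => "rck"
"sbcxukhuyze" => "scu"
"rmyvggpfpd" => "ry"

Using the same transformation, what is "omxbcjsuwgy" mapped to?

oxc

Rule — keep every other character starting from the first (positions 1st, 3rd, 5th, ...), then delete the last 3 characters.
For "omxbcjsuwgy", step one produces "oxcswy"; step two turns that into "oxc".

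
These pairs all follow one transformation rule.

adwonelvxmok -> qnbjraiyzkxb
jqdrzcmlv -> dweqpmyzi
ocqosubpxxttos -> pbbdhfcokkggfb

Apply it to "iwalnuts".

jvynhafg

The rule is to shift every letter 13 places forward in the alphabet (wrapping around) — i.e. ROT13, then swap each adjacent pair of characters (1↔2, 3↔4, ...).
"iwalnuts" → "vjnyahgf" → "jvynhafg".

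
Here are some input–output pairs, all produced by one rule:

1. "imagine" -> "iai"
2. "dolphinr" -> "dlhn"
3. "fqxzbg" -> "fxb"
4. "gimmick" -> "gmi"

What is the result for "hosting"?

In each case the input is transformed by: move the last character to the front, then keep every other character starting from the second (positions 2nd, 4th, 6th, ...).
"hosting" → "ghostin" → "hsi".

hsi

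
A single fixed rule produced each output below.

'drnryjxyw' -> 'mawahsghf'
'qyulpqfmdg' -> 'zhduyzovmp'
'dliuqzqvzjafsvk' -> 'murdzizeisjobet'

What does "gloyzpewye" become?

puxhiynfhn

The rule is to shift every letter 9 places forward in the alphabet (wrapping around).
So "gloyzpewye" becomes "puxhiynfhn".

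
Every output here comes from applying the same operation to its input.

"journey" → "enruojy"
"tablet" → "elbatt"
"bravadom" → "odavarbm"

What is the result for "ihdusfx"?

fsudhix

The transformation: reverse the string, then move the first character to the end.
Applying that to "ihdusfx" gives "fsudhix".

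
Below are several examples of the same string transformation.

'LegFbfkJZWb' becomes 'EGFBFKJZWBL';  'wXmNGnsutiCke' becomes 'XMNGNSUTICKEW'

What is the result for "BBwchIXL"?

BWCHIXLB

The rule is to move the first character to the end, then convert every letter to uppercase.
"BBwchIXL" → "BwchIXLB" → "BWCHIXLB".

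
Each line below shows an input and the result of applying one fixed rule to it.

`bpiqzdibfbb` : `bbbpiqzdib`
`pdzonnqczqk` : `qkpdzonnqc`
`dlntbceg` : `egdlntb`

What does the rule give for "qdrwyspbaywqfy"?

fyqdrwyspbayw

The transformation: move the last 2 characters to the front (rotate right by 2), then delete the last character.
"qdrwyspbaywqfy" → "fyqdrwyspbaywq" → "fyqdrwyspbayw".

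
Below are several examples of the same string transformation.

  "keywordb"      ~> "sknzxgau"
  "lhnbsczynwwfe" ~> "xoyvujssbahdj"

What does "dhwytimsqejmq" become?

upeiomafimzds

The rule is to move the first 3 characters to the end (rotate left by 3), then shift every letter 4 places backward in the alphabet (wrapping around).
Starting from "dhwytimsqejmq": after the first operation, "ytimsqejmqdhw"; after the second, "upeiomafimzds".
(Check on "keywordb": → "wordbkey" → "sknzxgau" ✓)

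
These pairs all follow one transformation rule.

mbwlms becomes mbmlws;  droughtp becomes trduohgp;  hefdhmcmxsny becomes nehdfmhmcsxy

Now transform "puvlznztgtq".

quplvnztztg

In each case the input is transformed by: swap each adjacent pair of characters (1↔2, 3↔4, ...), then move the last character to the front.
Working it through for "puvlznztgtq": intermediate "uplvnztztgq", final "quplvnztztg".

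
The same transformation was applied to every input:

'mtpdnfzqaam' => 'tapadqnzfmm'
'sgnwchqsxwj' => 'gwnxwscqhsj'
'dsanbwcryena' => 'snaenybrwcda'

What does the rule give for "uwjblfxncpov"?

wojpbclnfxuv

The rule is to take characters alternately from the front and the back (1st, last, 2nd, 2nd-last, ...), then move the first 2 characters to the end (rotate left by 2).
So "uwjblfxncpov" becomes "wojpbclnfxuv".
(Check on "mtpdnfzqaam": → "mmtapadqnzf" → "tapadqnzfmm" ✓)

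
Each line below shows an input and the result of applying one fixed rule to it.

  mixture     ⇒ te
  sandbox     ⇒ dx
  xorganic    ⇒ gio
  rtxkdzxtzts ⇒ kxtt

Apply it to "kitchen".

cn

Each output is the input with this applied: move the first 2 characters to the end (rotate left by 2), then keep one character in every 3, starting at position 2 (positions 2nd, 5th, 8th, ...).
For "kitchen", step one produces "tchenki"; step two turns that into "cn".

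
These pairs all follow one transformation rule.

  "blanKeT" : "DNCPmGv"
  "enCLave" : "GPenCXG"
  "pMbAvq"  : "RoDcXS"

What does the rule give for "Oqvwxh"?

Looking at the pairs, the operation is to shift every letter 2 places forward in the alphabet (wrapping around), then flip the case of every letter.
For "Oqvwxh", step one produces "Qsxyzj"; step two turns that into "qSXYZJ".

qSXYZJ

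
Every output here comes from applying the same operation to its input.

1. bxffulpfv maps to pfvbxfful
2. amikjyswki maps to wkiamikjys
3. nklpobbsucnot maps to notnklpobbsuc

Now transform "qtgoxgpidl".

What's happening: move the last 3 characters to the front (rotate right by 3).
Applying that to "qtgoxgpidl" gives "idlqtgoxgp".

idlqtgoxgp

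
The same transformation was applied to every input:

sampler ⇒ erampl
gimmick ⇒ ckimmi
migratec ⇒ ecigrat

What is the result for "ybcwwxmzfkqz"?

Each output is the input with this applied: delete the first character, then move the last 2 characters to the front (rotate right by 2).
Starting from "ybcwwxmzfkqz": after the first operation, "bcwwxmzfkqz"; after the second, "qzbcwwxmzfk".
(Check on "sampler": → "ampler" → "erampl" ✓)

qzbcwwxmzfk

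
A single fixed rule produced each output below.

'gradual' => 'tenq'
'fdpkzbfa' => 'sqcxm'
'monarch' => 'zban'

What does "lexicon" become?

The transformation: shift every letter 13 places forward in the alphabet (wrapping around) — i.e. ROT13, then delete the last 3 characters.
Applying that to "lexicon" gives "yrkv".

yrkv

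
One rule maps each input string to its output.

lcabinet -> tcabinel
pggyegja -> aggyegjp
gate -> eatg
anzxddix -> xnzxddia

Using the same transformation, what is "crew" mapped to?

wrec

The rule is to swap the first and last characters.
On "crew" that produces "wrec".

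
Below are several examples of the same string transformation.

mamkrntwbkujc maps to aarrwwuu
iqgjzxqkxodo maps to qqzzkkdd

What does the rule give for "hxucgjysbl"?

xxggss

The transformation: keep one character in every 3, starting at position 2 (positions 2nd, 5th, 8th, ...), then double every character.
On "hxucgjysbl": the first step gives "xgs", and the second then gives "xxggss".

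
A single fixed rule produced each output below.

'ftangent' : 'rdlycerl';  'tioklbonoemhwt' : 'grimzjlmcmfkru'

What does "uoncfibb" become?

The rule is to swap each adjacent pair of characters (1↔2, 3↔4, ...), then shift every letter 2 places backward in the alphabet (wrapping around).
"uoncfibb" → "oucnifbb" → "msalgdzz".

msalgdzz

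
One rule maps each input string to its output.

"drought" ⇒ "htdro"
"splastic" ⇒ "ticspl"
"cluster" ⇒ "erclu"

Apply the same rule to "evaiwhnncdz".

hnncdzeva

The pattern: move the first 3 characters to the end (rotate left by 3), then delete the first 2 characters.
"evaiwhnncdz" → "iwhnncdzeva" → "hnncdzeva".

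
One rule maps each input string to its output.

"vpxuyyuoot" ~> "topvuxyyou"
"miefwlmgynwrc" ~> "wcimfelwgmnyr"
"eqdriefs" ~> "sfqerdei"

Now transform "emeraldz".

The pattern: swap each adjacent pair of characters (1↔2, 3↔4, ...), then move the last 2 characters to the front (rotate right by 2).
Working it through for "emeraldz": intermediate "merelazd", final "zdmerela".

zdmerela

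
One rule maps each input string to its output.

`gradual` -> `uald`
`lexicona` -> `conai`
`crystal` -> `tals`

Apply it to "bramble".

blem

Rule — delete the first 3 characters, then move the first character to the end.
For "bramble", step one produces "mble"; step two turns that into "blem".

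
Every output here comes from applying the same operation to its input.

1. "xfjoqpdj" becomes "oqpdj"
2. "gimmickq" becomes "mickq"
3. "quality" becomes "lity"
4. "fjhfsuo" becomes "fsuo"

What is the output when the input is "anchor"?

hor

The transformation: delete the first 3 characters.
So "anchor" becomes "hor".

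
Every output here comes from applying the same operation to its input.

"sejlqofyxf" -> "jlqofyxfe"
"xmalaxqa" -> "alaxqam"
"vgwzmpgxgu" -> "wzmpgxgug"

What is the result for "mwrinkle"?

rinklew

Looking at the pairs, the operation is to delete the first character, then move the first character to the end.
Applying that to "mwrinkle" gives "rinklew".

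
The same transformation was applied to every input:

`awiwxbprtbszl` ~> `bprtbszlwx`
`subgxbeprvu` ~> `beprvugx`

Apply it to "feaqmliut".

liutqm

In each case the input is transformed by: delete the first 3 characters, then move the first 2 characters to the end (rotate left by 2).
Working it through for "feaqmliut": intermediate "qmliut", final "liutqm".
(Check on "awiwxbprtbszl": → "wxbprtbszl" → "bprtbszlwx" ✓)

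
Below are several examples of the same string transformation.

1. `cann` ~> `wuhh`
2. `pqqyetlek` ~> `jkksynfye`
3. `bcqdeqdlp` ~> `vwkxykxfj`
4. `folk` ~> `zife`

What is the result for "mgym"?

The rule is to shift every letter 6 places backward in the alphabet (wrapping around).
"mgym" → "gasg".

gasg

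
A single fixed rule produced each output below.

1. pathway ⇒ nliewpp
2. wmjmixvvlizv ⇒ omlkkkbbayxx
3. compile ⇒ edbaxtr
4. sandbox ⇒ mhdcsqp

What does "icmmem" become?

Each output is the input with this applied: sort the characters into reverse alphabetical order, then shift every letter 11 places backward in the alphabet (wrapping around).
On "icmmem" that produces "bbbxtr".

bbbxtr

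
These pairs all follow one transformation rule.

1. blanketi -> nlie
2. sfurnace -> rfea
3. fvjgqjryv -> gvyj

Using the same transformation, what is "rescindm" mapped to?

cemn

The pattern: keep every other character starting from the second (positions 2nd, 4th, 6th, ...), then swap each adjacent pair of characters (1↔2, 3↔4, ...).
Applying both steps to "rescindm": "ecnm", then "cemn".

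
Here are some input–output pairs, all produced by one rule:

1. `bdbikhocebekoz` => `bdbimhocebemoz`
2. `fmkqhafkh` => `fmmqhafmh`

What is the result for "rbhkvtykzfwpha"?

Looking at the pairs, the operation is to replace every "k" with "m".
For "rbhkvtykzfwpha" the result is "rbhmvtymzfwpha".

rbhmvtymzfwpha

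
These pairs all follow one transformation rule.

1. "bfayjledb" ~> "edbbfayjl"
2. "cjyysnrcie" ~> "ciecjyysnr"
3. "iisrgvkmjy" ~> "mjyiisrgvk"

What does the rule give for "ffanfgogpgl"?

What's happening: move the last 3 characters to the front (rotate right by 3).
For "ffanfgogpgl" the result is "pglffanfgog".

pglffanfgog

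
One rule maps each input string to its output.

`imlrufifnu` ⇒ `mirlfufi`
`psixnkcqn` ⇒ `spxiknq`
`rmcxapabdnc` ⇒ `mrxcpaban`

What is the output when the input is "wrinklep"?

rwnilk

In each case the input is transformed by: swap each adjacent pair of characters (1↔2, 3↔4, ...), then delete the last 2 characters.
Applying both steps to "wrinklep": "rwnilkpe", then "rwnilk".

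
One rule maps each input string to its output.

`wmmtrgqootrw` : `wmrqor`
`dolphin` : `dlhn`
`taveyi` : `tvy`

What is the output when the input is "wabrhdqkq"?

wbhqq

Rule — keep every other character starting from the first (positions 1st, 3rd, 5th, ...).
"wabrhdqkq" → "wbhqq".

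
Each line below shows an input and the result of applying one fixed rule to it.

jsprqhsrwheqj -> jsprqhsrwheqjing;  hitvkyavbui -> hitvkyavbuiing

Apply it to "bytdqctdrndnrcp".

In each case the input is transformed by: append "ing".
Doing the same to "bytdqctdrndnrcp": "bytdqctdrndnrcping".

bytdqctdrndnrcping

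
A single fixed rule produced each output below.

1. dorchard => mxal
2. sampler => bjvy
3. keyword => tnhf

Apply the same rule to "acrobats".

The transformation: shift every letter 9 places forward in the alphabet (wrapping around), then keep only the first 4 characters.
For "acrobats", step one produces "jlaxkjcb"; step two turns that into "jlax".

jlax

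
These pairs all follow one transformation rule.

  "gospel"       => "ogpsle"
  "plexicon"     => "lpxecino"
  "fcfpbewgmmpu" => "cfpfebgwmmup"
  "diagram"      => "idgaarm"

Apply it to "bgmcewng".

Rule — swap each adjacent pair of characters (1↔2, 3↔4, ...).
Applying that to "bgmcewng" gives "gbcmwegn".

gbcmwegn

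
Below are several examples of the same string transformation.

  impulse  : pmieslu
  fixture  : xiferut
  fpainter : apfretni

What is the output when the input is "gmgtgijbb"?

gmgbbjigt

The rule is to reverse the string, then move the last 3 characters to the front (rotate right by 3).
For "gmgtgijbb", step one produces "bbjigtgmg"; step two turns that into "gmgbbjigt".
(Check on "fixture": → "erutxif" → "xiferut" ✓)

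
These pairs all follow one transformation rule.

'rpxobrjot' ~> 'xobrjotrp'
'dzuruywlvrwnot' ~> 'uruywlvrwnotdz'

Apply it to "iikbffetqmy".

kbffetqmyii

The transformation: move the first 2 characters to the end (rotate left by 2).
Doing the same to "iikbffetqmy": "kbffetqmyii".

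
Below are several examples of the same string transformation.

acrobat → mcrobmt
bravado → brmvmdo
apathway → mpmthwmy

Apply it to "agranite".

mgrmnite

The pattern: replace every "a" with "m".
So "agranite" becomes "mgrmnite".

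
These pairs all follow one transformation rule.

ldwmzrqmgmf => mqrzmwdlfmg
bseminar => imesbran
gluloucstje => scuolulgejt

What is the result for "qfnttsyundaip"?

The transformation: move the last 3 characters to the front (rotate right by 3), then reverse the string.
Working it through for "qfnttsyundaip": intermediate "aipqfnttsyund", final "dnuysttnfqpia".

dnuysttnfqpia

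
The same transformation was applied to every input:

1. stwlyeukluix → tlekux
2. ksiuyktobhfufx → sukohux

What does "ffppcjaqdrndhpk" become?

fpjqrdp

Each output is the input with this applied: keep every other character starting from the second (positions 2nd, 4th, 6th, ...).
Applying that to "ffppcjaqdrndhpk" gives "fpjqrdp".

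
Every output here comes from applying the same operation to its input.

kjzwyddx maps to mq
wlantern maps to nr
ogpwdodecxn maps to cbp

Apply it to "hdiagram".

In each case the input is transformed by: shift every letter 13 places forward in the alphabet (wrapping around) — i.e. ROT13, then keep one character in every 3, starting at position 3 (positions 3rd, 6th, 9th, ...).
So "hdiagram" becomes "ve".

ve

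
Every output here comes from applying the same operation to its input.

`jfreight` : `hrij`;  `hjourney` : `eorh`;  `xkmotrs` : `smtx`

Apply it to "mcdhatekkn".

kdaem

Each output is the input with this applied: keep every other character starting from the first (positions 1st, 3rd, 5th, ...), then swap the first and last characters.
Applying both steps to "mcdhatekkn": "mdaek", then "kdaem".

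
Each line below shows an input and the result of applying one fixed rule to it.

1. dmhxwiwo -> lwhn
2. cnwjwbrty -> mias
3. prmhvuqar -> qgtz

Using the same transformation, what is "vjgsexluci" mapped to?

irwth

The pattern: shift every letter 1 place backward in the alphabet (wrapping around), then keep every other character starting from the second (positions 2nd, 4th, 6th, ...).
Working it through for "vjgsexluci": intermediate "uifrdwktbh", final "irwth".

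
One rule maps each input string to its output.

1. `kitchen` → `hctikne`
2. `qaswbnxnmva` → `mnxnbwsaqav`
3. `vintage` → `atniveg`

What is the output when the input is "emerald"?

aremedl

Rule — move the last 2 characters to the front (rotate right by 2), then reverse the string.
"emerald" → "ldemera" → "aremedl".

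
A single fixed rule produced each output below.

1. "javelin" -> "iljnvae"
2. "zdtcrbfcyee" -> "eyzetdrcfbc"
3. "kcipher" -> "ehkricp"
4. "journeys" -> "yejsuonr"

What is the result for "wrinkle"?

The pattern: move the last 3 characters to the front (rotate right by 3), then swap each adjacent pair of characters (1↔2, 3↔4, ...).
"wrinkle" → "lkweirn".
(Check on "journeys": → "eysjourn" → "yejsuonr" ✓)

lkweirn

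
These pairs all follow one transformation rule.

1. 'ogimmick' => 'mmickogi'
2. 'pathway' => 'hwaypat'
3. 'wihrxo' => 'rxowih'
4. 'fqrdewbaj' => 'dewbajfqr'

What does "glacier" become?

ciergla

Each output is the input with this applied: move the first 3 characters to the end (rotate left by 3).
For "glacier" the result is "ciergla".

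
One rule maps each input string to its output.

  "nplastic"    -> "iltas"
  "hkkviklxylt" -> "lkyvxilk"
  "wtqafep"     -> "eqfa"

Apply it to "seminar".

amni

In each case the input is transformed by: take characters alternately from the front and the back (1st, last, 2nd, 2nd-last, ...), then delete the first 3 characters.
Working it through for "seminar": intermediate "sreamni", final "amni".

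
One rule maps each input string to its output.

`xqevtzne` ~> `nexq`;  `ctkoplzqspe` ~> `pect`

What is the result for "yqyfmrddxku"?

kuyq

The pattern: move the last 2 characters to the front (rotate right by 2), then keep only the first 4 characters.
Applying both steps to "yqyfmrddxku": "kuyqyfmrddx", then "kuyq".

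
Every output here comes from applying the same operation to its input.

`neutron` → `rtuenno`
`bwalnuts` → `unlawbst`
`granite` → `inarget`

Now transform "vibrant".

The pattern: reverse the string, then move the first 2 characters to the end (rotate left by 2).
"vibrant" → "tnarbiv" → "arbivtn".

arbivtn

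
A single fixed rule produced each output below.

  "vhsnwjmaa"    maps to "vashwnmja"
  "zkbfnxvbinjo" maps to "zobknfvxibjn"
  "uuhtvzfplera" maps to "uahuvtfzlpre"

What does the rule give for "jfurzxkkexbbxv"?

The rule is to move the last character to the front, then swap each adjacent pair of characters (1↔2, 3↔4, ...).
Starting from "jfurzxkkexbbxv": after the first operation, "vjfurzxkkexbbx"; after the second, "jvufzrkxekbxxb".

jvufzrkxekbxxb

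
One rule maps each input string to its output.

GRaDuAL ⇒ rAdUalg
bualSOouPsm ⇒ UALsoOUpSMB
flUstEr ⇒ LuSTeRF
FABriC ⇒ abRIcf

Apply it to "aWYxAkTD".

In each case the input is transformed by: move the first character to the end, then flip the case of every letter.
Applying both steps to "aWYxAkTD": "WYxAkTDa", then "wyXaKtdA".

wyXaKtdA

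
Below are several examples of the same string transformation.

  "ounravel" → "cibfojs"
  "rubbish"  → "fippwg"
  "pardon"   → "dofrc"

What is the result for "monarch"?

The transformation: delete the last character, then shift every letter 12 places backward in the alphabet (wrapping around).
Applying both steps to "monarch": "monarc", then "acbofq".

acbofq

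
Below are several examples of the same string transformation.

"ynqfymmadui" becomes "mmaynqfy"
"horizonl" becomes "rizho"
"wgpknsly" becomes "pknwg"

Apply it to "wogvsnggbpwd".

What's happening: delete the last 3 characters, then move the last 3 characters to the front (rotate right by 3).
Starting from "wogvsnggbpwd": after the first operation, "wogvsnggb"; after the second, "ggbwogvsn".

ggbwogvsn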